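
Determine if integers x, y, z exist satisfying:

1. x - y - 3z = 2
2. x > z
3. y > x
Yes

Take x = 0, y = 1, z = -1. Substituting into each constraint:
  (1) 0 + (-1) - 3(-1) = 2 ✓
  (2) 0 > -1 ✓
  (3) 1 > 0 ✓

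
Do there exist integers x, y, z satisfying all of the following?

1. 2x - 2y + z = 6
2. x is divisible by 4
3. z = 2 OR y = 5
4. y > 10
Yes

Take x = 16, y = 14, z = 2. Substituting into each constraint:
  (1) 2(16) - 2(14) + 2 = 6 ✓
  (2) 16 = 4 × 4, remainder 0 ✓
  (3) z = 2, target 2 ✓ (first branch holds)
  (4) 14 > 10 ✓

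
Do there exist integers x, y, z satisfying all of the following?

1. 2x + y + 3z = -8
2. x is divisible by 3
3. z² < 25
Yes

Take x = 0, y = -8, z = 0. Substituting into each constraint:
  (1) 2(0) + (-8) + 3(0) = -8 ✓
  (2) 0 = 3 × 0, remainder 0 ✓
  (3) z² = (0)² = 0, and 0 < 25 ✓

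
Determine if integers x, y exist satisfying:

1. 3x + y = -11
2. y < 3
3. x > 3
Yes

Take x = 4, y = -23. Substituting into each constraint:
  (1) 3(4) + (-23) = -11 ✓
  (2) -23 < 3 ✓
  (3) 4 > 3 ✓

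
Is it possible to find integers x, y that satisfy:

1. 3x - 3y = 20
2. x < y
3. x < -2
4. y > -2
No

Even the single constraint (3x - 3y = 20) is infeasible over the integers.

  - 3x - 3y = 20: every term on the left is divisible by 3, so the LHS ≡ 0 (mod 3), but the RHS 20 is not — no integer solution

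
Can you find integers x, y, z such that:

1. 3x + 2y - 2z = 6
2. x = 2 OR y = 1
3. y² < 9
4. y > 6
No

A contradictory subset is {y² < 9, y > 6}. No integer assignment can satisfy these jointly:

  - y² < 9: restricts y to |y| ≤ 2
  - y > 6: bounds one variable relative to a constant

Direct contradiction: the bounds on y require y ≥ 7 and y ≤ 2 simultaneously, which is empty.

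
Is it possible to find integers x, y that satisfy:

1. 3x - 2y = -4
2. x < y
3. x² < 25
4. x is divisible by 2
Yes

Take x = 0, y = 2. Substituting into each constraint:
  (1) 3(0) - 2(2) = -4 ✓
  (2) 0 < 2 ✓
  (3) x² = (0)² = 0, and 0 < 25 ✓
  (4) 0 = 2 × 0, remainder 0 ✓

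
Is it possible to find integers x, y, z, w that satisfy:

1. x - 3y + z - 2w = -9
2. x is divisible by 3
Yes

Take x = 0, y = 3, z = 0, w = 0. Substituting into each constraint:
  (1) 0 - 3(3) + 0 - 2(0) = -9 ✓
  (2) 0 = 3 × 0, remainder 0 ✓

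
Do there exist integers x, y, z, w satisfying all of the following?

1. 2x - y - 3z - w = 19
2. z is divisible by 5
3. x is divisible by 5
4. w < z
Yes

Take x = 0, y = -18, z = 0, w = -1. Substituting into each constraint:
  (1) 2(0) + 18 - 3(0) + 1 = 19 ✓
  (2) 0 = 5 × 0, remainder 0 ✓
  (3) 0 = 5 × 0, remainder 0 ✓
  (4) -1 < 0 ✓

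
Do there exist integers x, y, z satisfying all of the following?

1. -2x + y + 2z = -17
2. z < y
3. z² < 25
Yes

Take x = 9, y = 1, z = 0. Substituting into each constraint:
  (1) -2(9) + 1 + 2(0) = -17 ✓
  (2) 0 < 1 ✓
  (3) z² = (0)² = 0, and 0 < 25 ✓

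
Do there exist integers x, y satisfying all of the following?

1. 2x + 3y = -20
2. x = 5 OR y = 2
Yes

Take x = -13, y = 2. Substituting into each constraint:
  (1) 2(-13) + 3(2) = -20 ✓
  (2) y = 2, target 2 ✓ (second branch holds)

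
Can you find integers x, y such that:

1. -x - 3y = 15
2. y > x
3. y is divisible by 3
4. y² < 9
Yes

Take x = -15, y = 0. Substituting into each constraint:
  (1) 15 - 3(0) = 15 ✓
  (2) 0 > -15 ✓
  (3) 0 = 3 × 0, remainder 0 ✓
  (4) y² = (0)² = 0, and 0 < 9 ✓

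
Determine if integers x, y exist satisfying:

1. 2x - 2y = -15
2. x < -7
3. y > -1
No

Even the single constraint (2x - 2y = -15) is infeasible over the integers.

  - 2x - 2y = -15: every term on the left is divisible by 2, so the LHS ≡ 0 (mod 2), but the RHS -15 is not — no integer solution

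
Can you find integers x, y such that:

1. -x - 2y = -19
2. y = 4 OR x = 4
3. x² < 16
No

The full constraint system is jointly infeasible over the integers. Each constraint and what it forces:

  - -x - 2y = -19: is a linear equation tying the variables together
  - y = 4 OR x = 4: forces a choice: either y = 4 or x = 4
  - x² < 16: restricts x to |x| ≤ 3

Split on the disjunction (y = 4 OR x = 4):
  • If y = 4: the equation forces x = 11, but x² < 16 requires |x| ≤ 3.
  • If x = 4: this contradicts x² < 16, which requires |x| ≤ 3.
Both branches are infeasible, so the system has no integer solution.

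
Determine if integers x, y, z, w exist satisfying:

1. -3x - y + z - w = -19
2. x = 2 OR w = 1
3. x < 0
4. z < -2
Yes

Take x = -1, y = 0, z = -21, w = 1. Substituting into each constraint:
  (1) -3(-1) + 0 + (-21) + (-1) = -19 ✓
  (2) w = 1, target 1 ✓ (second branch holds)
  (3) -1 < 0 ✓
  (4) -21 < -2 ✓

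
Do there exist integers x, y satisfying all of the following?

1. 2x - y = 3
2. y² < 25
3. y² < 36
Yes

Take x = 0, y = -3. Substituting into each constraint:
  (1) 2(0) + 3 = 3 ✓
  (2) y² = (-3)² = 9, and 9 < 25 ✓
  (3) y² = (-3)² = 9, and 9 < 36 ✓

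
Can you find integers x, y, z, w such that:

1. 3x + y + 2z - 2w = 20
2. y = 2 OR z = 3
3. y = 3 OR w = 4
Yes

Take x = 3, y = 3, z = 3, w = -1. Substituting into each constraint:
  (1) 3(3) + 3 + 2(3) - 2(-1) = 20 ✓
  (2) z = 3, target 3 ✓ (second branch holds)
  (3) y = 3, target 3 ✓ (first branch holds)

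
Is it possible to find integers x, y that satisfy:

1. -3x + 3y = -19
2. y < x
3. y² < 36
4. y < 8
No

Even the single constraint (-3x + 3y = -19) is infeasible over the integers.

  - -3x + 3y = -19: every term on the left is divisible by 3, so the LHS ≡ 0 (mod 3), but the RHS -19 is not — no integer solution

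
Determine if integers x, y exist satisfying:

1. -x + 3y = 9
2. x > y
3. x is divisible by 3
Yes

Take x = 6, y = 5. Substituting into each constraint:
  (1) (-6) + 3(5) = 9 ✓
  (2) 6 > 5 ✓
  (3) 6 = 3 × 2, remainder 0 ✓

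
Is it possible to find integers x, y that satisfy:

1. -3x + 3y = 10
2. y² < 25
No

Even the single constraint (-3x + 3y = 10) is infeasible over the integers.

  - -3x + 3y = 10: every term on the left is divisible by 3, so the LHS ≡ 0 (mod 3), but the RHS 10 is not — no integer solution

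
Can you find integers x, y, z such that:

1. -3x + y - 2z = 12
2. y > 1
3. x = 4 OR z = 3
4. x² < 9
Yes

Take x = 0, y = 18, z = 3. Substituting into each constraint:
  (1) -3(0) + 18 - 2(3) = 12 ✓
  (2) 18 > 1 ✓
  (3) z = 3, target 3 ✓ (second branch holds)
  (4) x² = (0)² = 0, and 0 < 9 ✓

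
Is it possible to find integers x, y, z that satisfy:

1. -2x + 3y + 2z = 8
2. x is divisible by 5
Yes

Take x = 0, y = 2, z = 1. Substituting into each constraint:
  (1) -2(0) + 3(2) + 2(1) = 8 ✓
  (2) 0 = 5 × 0, remainder 0 ✓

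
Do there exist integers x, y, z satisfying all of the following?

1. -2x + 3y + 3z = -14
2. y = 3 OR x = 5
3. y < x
Yes

Take x = 4, y = 3, z = -5. Substituting into each constraint:
  (1) -2(4) + 3(3) + 3(-5) = -14 ✓
  (2) y = 3, target 3 ✓ (first branch holds)
  (3) 3 < 4 ✓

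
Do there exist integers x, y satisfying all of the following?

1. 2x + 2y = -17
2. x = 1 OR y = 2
No

Even the single constraint (2x + 2y = -17) is infeasible over the integers.

  - 2x + 2y = -17: every term on the left is divisible by 2, so the LHS ≡ 0 (mod 2), but the RHS -17 is not — no integer solution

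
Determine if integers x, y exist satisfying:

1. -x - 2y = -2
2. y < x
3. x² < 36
Yes

Take x = 2, y = 0. Substituting into each constraint:
  (1) (-2) - 2(0) = -2 ✓
  (2) 0 < 2 ✓
  (3) x² = (2)² = 4, and 4 < 36 ✓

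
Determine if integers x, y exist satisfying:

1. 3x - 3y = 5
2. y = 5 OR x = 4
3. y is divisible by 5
No

Even the single constraint (3x - 3y = 5) is infeasible over the integers.

  - 3x - 3y = 5: every term on the left is divisible by 3, so the LHS ≡ 0 (mod 3), but the RHS 5 is not — no integer solution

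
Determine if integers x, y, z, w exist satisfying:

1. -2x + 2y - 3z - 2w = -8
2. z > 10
Yes

Take x = 0, y = 14, z = 12, w = 0. Substituting into each constraint:
  (1) -2(0) + 2(14) - 3(12) - 2(0) = -8 ✓
  (2) 12 > 10 ✓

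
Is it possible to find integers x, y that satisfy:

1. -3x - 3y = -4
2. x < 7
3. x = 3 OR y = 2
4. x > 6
No

Even the single constraint (-3x - 3y = -4) is infeasible over the integers.

  - -3x - 3y = -4: every term on the left is divisible by 3, so the LHS ≡ 0 (mod 3), but the RHS -4 is not — no integer solution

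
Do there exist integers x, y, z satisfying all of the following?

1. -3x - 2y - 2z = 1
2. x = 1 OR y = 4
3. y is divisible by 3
Yes

Take x = 1, y = 0, z = -2. Substituting into each constraint:
  (1) -3(1) - 2(0) - 2(-2) = 1 ✓
  (2) x = 1, target 1 ✓ (first branch holds)
  (3) 0 = 3 × 0, remainder 0 ✓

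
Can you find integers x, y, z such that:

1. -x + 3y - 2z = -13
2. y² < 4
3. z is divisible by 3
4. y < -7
No

A contradictory subset is {y² < 4, y < -7}. No integer assignment can satisfy these jointly:

  - y² < 4: restricts y to |y| ≤ 1
  - y < -7: bounds one variable relative to a constant

Direct contradiction: the bounds on y require y ≥ -1 and y ≤ -8 simultaneously, which is empty.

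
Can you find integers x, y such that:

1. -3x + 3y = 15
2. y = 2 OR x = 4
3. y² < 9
Yes

Take x = -3, y = 2. Substituting into each constraint:
  (1) -3(-3) + 3(2) = 15 ✓
  (2) y = 2, target 2 ✓ (first branch holds)
  (3) y² = (2)² = 4, and 4 < 9 ✓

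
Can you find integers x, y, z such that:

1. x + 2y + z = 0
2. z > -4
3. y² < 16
Yes

Take x = 0, y = 0, z = 0. Substituting into each constraint:
  (1) 0 + 2(0) + 0 = 0 ✓
  (2) 0 > -4 ✓
  (3) y² = (0)² = 0, and 0 < 16 ✓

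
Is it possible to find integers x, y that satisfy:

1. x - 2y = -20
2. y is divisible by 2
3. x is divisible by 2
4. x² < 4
Yes

Take x = 0, y = 10. Substituting into each constraint:
  (1) 0 - 2(10) = -20 ✓
  (2) 10 = 2 × 5, remainder 0 ✓
  (3) 0 = 2 × 0, remainder 0 ✓
  (4) x² = (0)² = 0, and 0 < 4 ✓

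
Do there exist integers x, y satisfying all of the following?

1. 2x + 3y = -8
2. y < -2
Yes

Take x = 2, y = -4. Substituting into each constraint:
  (1) 2(2) + 3(-4) = -8 ✓
  (2) -4 < -2 ✓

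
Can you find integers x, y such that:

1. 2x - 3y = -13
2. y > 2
Yes

Take x = 1, y = 5. Substituting into each constraint:
  (1) 2(1) - 3(5) = -13 ✓
  (2) 5 > 2 ✓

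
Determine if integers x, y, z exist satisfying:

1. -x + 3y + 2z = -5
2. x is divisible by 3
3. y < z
Yes

Take x = -3, y = -2, z = -1. Substituting into each constraint:
  (1) 3 + 3(-2) + 2(-1) = -5 ✓
  (2) -3 = 3 × -1, remainder 0 ✓
  (3) -2 < -1 ✓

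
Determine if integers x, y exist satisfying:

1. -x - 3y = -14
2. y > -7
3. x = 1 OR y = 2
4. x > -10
Yes

Take x = 8, y = 2. Substituting into each constraint:
  (1) (-8) - 3(2) = -14 ✓
  (2) 2 > -7 ✓
  (3) y = 2, target 2 ✓ (second branch holds)
  (4) 8 > -10 ✓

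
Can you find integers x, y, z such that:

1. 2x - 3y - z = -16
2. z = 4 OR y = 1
Yes

Take x = -6, y = 0, z = 4. Substituting into each constraint:
  (1) 2(-6) - 3(0) + (-4) = -16 ✓
  (2) z = 4, target 4 ✓ (first branch holds)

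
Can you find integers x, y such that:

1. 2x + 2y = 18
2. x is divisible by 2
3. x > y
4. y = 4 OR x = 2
No

The full constraint system is jointly infeasible over the integers. Each constraint and what it forces:

  - 2x + 2y = 18: is a linear equation tying the variables together
  - x is divisible by 2: restricts x to multiples of 2
  - x > y: bounds one variable relative to another variable
  - y = 4 OR x = 2: forces a choice: either y = 4 or x = 2

Split on the disjunction (y = 4 OR x = 2):
  • If y = 4: with y = 4, writing x = 2x', every remaining term of the linear equation is divisible by 4, so the left side is ≡ 0 (mod 4); but the right side 10 ≡ 2 (mod 4). No integers can satisfy it.
  • If x = 2: the equation forces y = 7, giving (x, y) = (2, 7), which violates x > y.
Both branches are infeasible, so the system has no integer solution.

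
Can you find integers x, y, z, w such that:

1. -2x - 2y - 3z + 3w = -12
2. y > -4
Yes

Take x = 6, y = 0, z = 0, w = 0. Substituting into each constraint:
  (1) -2(6) - 2(0) - 3(0) + 3(0) = -12 ✓
  (2) 0 > -4 ✓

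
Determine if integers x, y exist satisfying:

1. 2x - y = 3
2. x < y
Yes

Take x = 4, y = 5. Substituting into each constraint:
  (1) 2(4) + (-5) = 3 ✓
  (2) 4 < 5 ✓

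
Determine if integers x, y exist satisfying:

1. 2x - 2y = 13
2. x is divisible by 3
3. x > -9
No

Even the single constraint (2x - 2y = 13) is infeasible over the integers.

  - 2x - 2y = 13: every term on the left is divisible by 2, so the LHS ≡ 0 (mod 2), but the RHS 13 is not — no integer solution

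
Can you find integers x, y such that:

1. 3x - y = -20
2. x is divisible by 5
Yes

Take x = 0, y = 20. Substituting into each constraint:
  (1) 3(0) + (-20) = -20 ✓
  (2) 0 = 5 × 0, remainder 0 ✓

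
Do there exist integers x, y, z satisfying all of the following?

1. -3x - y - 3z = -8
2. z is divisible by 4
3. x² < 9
Yes

Take x = 2, y = 2, z = 0. Substituting into each constraint:
  (1) -3(2) + (-2) - 3(0) = -8 ✓
  (2) 0 = 4 × 0, remainder 0 ✓
  (3) x² = (2)² = 4, and 4 < 9 ✓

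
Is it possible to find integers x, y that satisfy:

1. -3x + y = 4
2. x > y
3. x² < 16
Yes

Take x = -3, y = -5. Substituting into each constraint:
  (1) -3(-3) + (-5) = 4 ✓
  (2) -3 > -5 ✓
  (3) x² = (-3)² = 9, and 9 < 16 ✓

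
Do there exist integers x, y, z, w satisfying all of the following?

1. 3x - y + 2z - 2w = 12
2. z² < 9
Yes

Take x = 0, y = -12, z = 0, w = 0. Substituting into each constraint:
  (1) 3(0) + 12 + 2(0) - 2(0) = 12 ✓
  (2) z² = (0)² = 0, and 0 < 9 ✓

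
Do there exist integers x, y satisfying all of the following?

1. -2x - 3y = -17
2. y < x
Yes

Take x = 7, y = 1. Substituting into each constraint:
  (1) -2(7) - 3(1) = -17 ✓
  (2) 1 < 7 ✓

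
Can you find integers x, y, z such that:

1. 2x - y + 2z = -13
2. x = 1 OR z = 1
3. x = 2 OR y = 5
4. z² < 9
Yes

Take x = 2, y = 19, z = 1. Substituting into each constraint:
  (1) 2(2) + (-19) + 2(1) = -13 ✓
  (2) z = 1, target 1 ✓ (second branch holds)
  (3) x = 2, target 2 ✓ (first branch holds)
  (4) z² = (1)² = 1, and 1 < 9 ✓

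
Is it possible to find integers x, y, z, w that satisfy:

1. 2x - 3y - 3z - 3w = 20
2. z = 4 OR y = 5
Yes

Take x = -2, y = 5, z = 0, w = -13. Substituting into each constraint:
  (1) 2(-2) - 3(5) - 3(0) - 3(-13) = 20 ✓
  (2) y = 5, target 5 ✓ (second branch holds)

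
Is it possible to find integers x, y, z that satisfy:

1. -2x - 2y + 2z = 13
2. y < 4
No

Even the single constraint (-2x - 2y + 2z = 13) is infeasible over the integers.

  - -2x - 2y + 2z = 13: every term on the left is divisible by 2, so the LHS ≡ 0 (mod 2), but the RHS 13 is not — no integer solution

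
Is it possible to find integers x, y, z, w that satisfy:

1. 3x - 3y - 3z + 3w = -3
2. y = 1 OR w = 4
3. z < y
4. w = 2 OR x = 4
Yes

Take x = 4, y = 1, z = 0, w = -4. Substituting into each constraint:
  (1) 3(4) - 3(1) - 3(0) + 3(-4) = -3 ✓
  (2) y = 1, target 1 ✓ (first branch holds)
  (3) 0 < 1 ✓
  (4) x = 4, target 4 ✓ (second branch holds)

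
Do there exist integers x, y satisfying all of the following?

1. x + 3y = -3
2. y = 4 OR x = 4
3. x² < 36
No

The full constraint system is jointly infeasible over the integers. Each constraint and what it forces:

  - x + 3y = -3: is a linear equation tying the variables together
  - y = 4 OR x = 4: forces a choice: either y = 4 or x = 4
  - x² < 36: restricts x to |x| ≤ 5

Split on the disjunction (y = 4 OR x = 4):
  • If y = 4: the equation forces x = -15, but x² < 36 requires |x| ≤ 5.
  • If x = 4: with x = 4, every remaining term of the linear equation is divisible by 3, so the left side is ≡ 0 (mod 3); but the right side -7 ≡ 2 (mod 3). No integers can satisfy it.
Both branches are infeasible, so the system has no integer solution.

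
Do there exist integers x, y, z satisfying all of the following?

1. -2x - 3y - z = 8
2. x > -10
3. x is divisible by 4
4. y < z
Yes

Take x = 0, y = -3, z = 1. Substituting into each constraint:
  (1) -2(0) - 3(-3) + (-1) = 8 ✓
  (2) 0 > -10 ✓
  (3) 0 = 4 × 0, remainder 0 ✓
  (4) -3 < 1 ✓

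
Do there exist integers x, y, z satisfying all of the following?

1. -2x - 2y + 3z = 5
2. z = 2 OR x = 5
Yes

Take x = 5, y = -3, z = 3. Substituting into each constraint:
  (1) -2(5) - 2(-3) + 3(3) = 5 ✓
  (2) x = 5, target 5 ✓ (second branch holds)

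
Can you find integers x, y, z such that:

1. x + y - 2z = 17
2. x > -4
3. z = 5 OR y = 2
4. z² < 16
Yes

Take x = 15, y = 2, z = 0. Substituting into each constraint:
  (1) 15 + 2 - 2(0) = 17 ✓
  (2) 15 > -4 ✓
  (3) y = 2, target 2 ✓ (second branch holds)
  (4) z² = (0)² = 0, and 0 < 16 ✓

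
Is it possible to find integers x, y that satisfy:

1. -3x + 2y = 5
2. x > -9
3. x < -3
Yes

Take x = -5, y = -5. Substituting into each constraint:
  (1) -3(-5) + 2(-5) = 5 ✓
  (2) -5 > -9 ✓
  (3) -5 < -3 ✓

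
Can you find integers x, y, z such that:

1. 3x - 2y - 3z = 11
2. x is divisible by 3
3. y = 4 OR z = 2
Yes

Take x = 9, y = 5, z = 2. Substituting into each constraint:
  (1) 3(9) - 2(5) - 3(2) = 11 ✓
  (2) 9 = 3 × 3, remainder 0 ✓
  (3) z = 2, target 2 ✓ (second branch holds)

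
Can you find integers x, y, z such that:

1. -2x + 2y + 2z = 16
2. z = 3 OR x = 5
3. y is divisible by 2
Yes

Take x = -5, y = 0, z = 3. Substituting into each constraint:
  (1) -2(-5) + 2(0) + 2(3) = 16 ✓
  (2) z = 3, target 3 ✓ (first branch holds)
  (3) 0 = 2 × 0, remainder 0 ✓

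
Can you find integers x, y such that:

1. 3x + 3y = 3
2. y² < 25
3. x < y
Yes

Take x = 0, y = 1. Substituting into each constraint:
  (1) 3(0) + 3(1) = 3 ✓
  (2) y² = (1)² = 1, and 1 < 25 ✓
  (3) 0 < 1 ✓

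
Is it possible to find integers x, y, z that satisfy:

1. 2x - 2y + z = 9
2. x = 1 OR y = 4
Yes

Take x = 1, y = -3, z = 1. Substituting into each constraint:
  (1) 2(1) - 2(-3) + 1 = 9 ✓
  (2) x = 1, target 1 ✓ (first branch holds)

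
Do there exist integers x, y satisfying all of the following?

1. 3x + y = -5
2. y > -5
Yes

Take x = -1, y = -2. Substituting into each constraint:
  (1) 3(-1) + (-2) = -5 ✓
  (2) -2 > -5 ✓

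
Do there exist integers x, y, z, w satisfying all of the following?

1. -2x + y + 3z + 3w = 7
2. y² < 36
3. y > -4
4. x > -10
Yes

Take x = -2, y = 0, z = 0, w = 1. Substituting into each constraint:
  (1) -2(-2) + 0 + 3(0) + 3(1) = 7 ✓
  (2) y² = (0)² = 0, and 0 < 36 ✓
  (3) 0 > -4 ✓
  (4) -2 > -10 ✓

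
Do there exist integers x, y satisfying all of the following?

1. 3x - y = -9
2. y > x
Yes

Take x = 0, y = 9. Substituting into each constraint:
  (1) 3(0) + (-9) = -9 ✓
  (2) 9 > 0 ✓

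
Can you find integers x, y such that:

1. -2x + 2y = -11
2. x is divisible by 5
No

Even the single constraint (-2x + 2y = -11) is infeasible over the integers.

  - -2x + 2y = -11: every term on the left is divisible by 2, so the LHS ≡ 0 (mod 2), but the RHS -11 is not — no integer solution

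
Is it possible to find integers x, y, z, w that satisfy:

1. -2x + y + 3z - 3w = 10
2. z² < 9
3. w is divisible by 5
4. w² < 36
Yes

Take x = 0, y = 10, z = 0, w = 0. Substituting into each constraint:
  (1) -2(0) + 10 + 3(0) - 3(0) = 10 ✓
  (2) z² = (0)² = 0, and 0 < 9 ✓
  (3) 0 = 5 × 0, remainder 0 ✓
  (4) w² = (0)² = 0, and 0 < 36 ✓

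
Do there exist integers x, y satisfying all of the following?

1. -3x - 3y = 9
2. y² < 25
Yes

Take x = 0, y = -3. Substituting into each constraint:
  (1) -3(0) - 3(-3) = 9 ✓
  (2) y² = (-3)² = 9, and 9 < 25 ✓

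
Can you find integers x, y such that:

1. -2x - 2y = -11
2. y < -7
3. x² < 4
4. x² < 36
No

Even the single constraint (-2x - 2y = -11) is infeasible over the integers.

  - -2x - 2y = -11: every term on the left is divisible by 2, so the LHS ≡ 0 (mod 2), but the RHS -11 is not — no integer solution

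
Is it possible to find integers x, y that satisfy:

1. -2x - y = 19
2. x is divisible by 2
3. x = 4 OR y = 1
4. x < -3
Yes

Take x = -10, y = 1. Substituting into each constraint:
  (1) -2(-10) + (-1) = 19 ✓
  (2) -10 = 2 × -5, remainder 0 ✓
  (3) y = 1, target 1 ✓ (second branch holds)
  (4) -10 < -3 ✓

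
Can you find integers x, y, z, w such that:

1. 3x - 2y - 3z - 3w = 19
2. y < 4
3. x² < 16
Yes

Take x = 0, y = 1, z = 0, w = -7. Substituting into each constraint:
  (1) 3(0) - 2(1) - 3(0) - 3(-7) = 19 ✓
  (2) 1 < 4 ✓
  (3) x² = (0)² = 0, and 0 < 16 ✓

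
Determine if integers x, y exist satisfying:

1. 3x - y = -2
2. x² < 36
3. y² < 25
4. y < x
Yes

Take x = -2, y = -4. Substituting into each constraint:
  (1) 3(-2) + 4 = -2 ✓
  (2) x² = (-2)² = 4, and 4 < 36 ✓
  (3) y² = (-4)² = 16, and 16 < 25 ✓
  (4) -4 < -2 ✓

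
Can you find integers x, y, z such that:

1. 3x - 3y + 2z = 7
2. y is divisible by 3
Yes

Take x = 1, y = 0, z = 2. Substituting into each constraint:
  (1) 3(1) - 3(0) + 2(2) = 7 ✓
  (2) 0 = 3 × 0, remainder 0 ✓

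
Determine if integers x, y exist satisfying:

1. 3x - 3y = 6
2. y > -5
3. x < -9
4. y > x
No

A contradictory subset is {3x - 3y = 6, y > x}. No integer assignment can satisfy these jointly:

  - 3x - 3y = 6: is a linear equation tying the variables together
  - y > x: bounds one variable relative to another variable

From the equation, x − y = 2, i.e. y − x = -2; but y > x requires y − x ≥ 1. Contradiction.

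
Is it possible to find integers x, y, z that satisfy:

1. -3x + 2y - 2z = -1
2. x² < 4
Yes

Take x = -1, y = 0, z = 2. Substituting into each constraint:
  (1) -3(-1) + 2(0) - 2(2) = -1 ✓
  (2) x² = (-1)² = 1, and 1 < 4 ✓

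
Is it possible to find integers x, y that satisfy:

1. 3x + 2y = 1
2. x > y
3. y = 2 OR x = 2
No

The full constraint system is jointly infeasible over the integers. Each constraint and what it forces:

  - 3x + 2y = 1: is a linear equation tying the variables together
  - x > y: bounds one variable relative to another variable
  - y = 2 OR x = 2: forces a choice: either y = 2 or x = 2

Split on the disjunction (y = 2 OR x = 2):
  • If y = 2: the equation forces x = -1, giving (y, x) = (2, -1), which violates x > y.
  • If x = 2: with x = 2, every remaining term of the linear equation is divisible by 2, so the left side is ≡ 0 (mod 2); but the right side -5 ≡ 1 (mod 2). No integers can satisfy it.
Both branches are infeasible, so the system has no integer solution.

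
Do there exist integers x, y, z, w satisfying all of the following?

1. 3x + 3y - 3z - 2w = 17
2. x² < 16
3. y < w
Yes

Take x = 0, y = 1, z = -6, w = 2. Substituting into each constraint:
  (1) 3(0) + 3(1) - 3(-6) - 2(2) = 17 ✓
  (2) x² = (0)² = 0, and 0 < 16 ✓
  (3) 1 < 2 ✓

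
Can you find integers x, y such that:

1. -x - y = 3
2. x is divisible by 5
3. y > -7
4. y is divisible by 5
No

A contradictory subset is {-x - y = 3, x is divisible by 5, y is divisible by 5}. No integer assignment can satisfy these jointly:

  - -x - y = 3: is a linear equation tying the variables together
  - x is divisible by 5: restricts x to multiples of 5
  - y is divisible by 5: restricts y to multiples of 5

Modular obstruction: writing x = 5x' and writing y = 5y', every remaining term of the linear equation is divisible by 5, so the left side is ≡ 0 (mod 5); but the right side 3 ≡ 3 (mod 5). No integers can satisfy it.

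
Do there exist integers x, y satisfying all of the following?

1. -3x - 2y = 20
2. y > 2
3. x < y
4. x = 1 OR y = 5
Yes

Take x = -10, y = 5. Substituting into each constraint:
  (1) -3(-10) - 2(5) = 20 ✓
  (2) 5 > 2 ✓
  (3) -10 < 5 ✓
  (4) y = 5, target 5 ✓ (second branch holds)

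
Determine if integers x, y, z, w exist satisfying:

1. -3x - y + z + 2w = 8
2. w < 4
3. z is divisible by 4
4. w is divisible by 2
Yes

Take x = -4, y = 0, z = 0, w = -2. Substituting into each constraint:
  (1) -3(-4) + 0 + 0 + 2(-2) = 8 ✓
  (2) -2 < 4 ✓
  (3) 0 = 4 × 0, remainder 0 ✓
  (4) -2 = 2 × -1, remainder 0 ✓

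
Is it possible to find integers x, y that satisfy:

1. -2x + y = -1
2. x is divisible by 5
Yes

Take x = 0, y = -1. Substituting into each constraint:
  (1) -2(0) + (-1) = -1 ✓
  (2) 0 = 5 × 0, remainder 0 ✓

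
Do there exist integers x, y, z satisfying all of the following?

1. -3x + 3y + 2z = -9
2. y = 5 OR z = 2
Yes

Take x = 10, y = 5, z = 3. Substituting into each constraint:
  (1) -3(10) + 3(5) + 2(3) = -9 ✓
  (2) y = 5, target 5 ✓ (first branch holds)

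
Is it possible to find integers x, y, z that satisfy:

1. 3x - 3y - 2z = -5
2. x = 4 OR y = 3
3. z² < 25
Yes

Take x = 0, y = 3, z = -2. Substituting into each constraint:
  (1) 3(0) - 3(3) - 2(-2) = -5 ✓
  (2) y = 3, target 3 ✓ (second branch holds)
  (3) z² = (-2)² = 4, and 4 < 25 ✓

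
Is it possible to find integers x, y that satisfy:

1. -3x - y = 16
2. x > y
Yes

Take x = -3, y = -7. Substituting into each constraint:
  (1) -3(-3) + 7 = 16 ✓
  (2) -3 > -7 ✓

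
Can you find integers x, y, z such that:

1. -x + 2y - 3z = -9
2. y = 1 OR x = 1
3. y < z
Yes

Take x = 5, y = 1, z = 2. Substituting into each constraint:
  (1) (-5) + 2(1) - 3(2) = -9 ✓
  (2) y = 1, target 1 ✓ (first branch holds)
  (3) 1 < 2 ✓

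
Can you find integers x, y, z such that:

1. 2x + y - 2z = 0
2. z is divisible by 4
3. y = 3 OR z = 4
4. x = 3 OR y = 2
Yes

Take x = 3, y = 2, z = 4. Substituting into each constraint:
  (1) 2(3) + 2 - 2(4) = 0 ✓
  (2) 4 = 4 × 1, remainder 0 ✓
  (3) z = 4, target 4 ✓ (second branch holds)
  (4) x = 3, target 3 ✓ (first branch holds)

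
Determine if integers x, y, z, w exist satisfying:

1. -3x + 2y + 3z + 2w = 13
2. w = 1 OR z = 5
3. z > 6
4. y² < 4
Yes

Take x = 4, y = 1, z = 7, w = 1. Substituting into each constraint:
  (1) -3(4) + 2(1) + 3(7) + 2(1) = 13 ✓
  (2) w = 1, target 1 ✓ (first branch holds)
  (3) 7 > 6 ✓
  (4) y² = (1)² = 1, and 1 < 4 ✓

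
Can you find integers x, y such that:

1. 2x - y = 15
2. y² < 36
Yes

Take x = 8, y = 1. Substituting into each constraint:
  (1) 2(8) + (-1) = 15 ✓
  (2) y² = (1)² = 1, and 1 < 36 ✓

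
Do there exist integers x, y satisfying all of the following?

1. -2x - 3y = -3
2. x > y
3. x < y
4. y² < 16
No

A contradictory subset is {x > y, x < y}. No integer assignment can satisfy these jointly:

  - x > y: bounds one variable relative to another variable
  - x < y: bounds one variable relative to another variable

Direct contradiction: x > y and y > x cannot both hold.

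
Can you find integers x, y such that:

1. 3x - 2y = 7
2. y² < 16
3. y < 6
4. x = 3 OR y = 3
Yes

Take x = 3, y = 1. Substituting into each constraint:
  (1) 3(3) - 2(1) = 7 ✓
  (2) y² = (1)² = 1, and 1 < 16 ✓
  (3) 1 < 6 ✓
  (4) x = 3, target 3 ✓ (first branch holds)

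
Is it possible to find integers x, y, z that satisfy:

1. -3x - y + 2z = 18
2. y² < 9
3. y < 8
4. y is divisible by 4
Yes

Take x = -6, y = 0, z = 0. Substituting into each constraint:
  (1) -3(-6) + 0 + 2(0) = 18 ✓
  (2) y² = (0)² = 0, and 0 < 9 ✓
  (3) 0 < 8 ✓
  (4) 0 = 4 × 0, remainder 0 ✓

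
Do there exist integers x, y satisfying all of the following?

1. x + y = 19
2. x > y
Yes

Take x = 19, y = 0. Substituting into each constraint:
  (1) 19 + 0 = 19 ✓
  (2) 19 > 0 ✓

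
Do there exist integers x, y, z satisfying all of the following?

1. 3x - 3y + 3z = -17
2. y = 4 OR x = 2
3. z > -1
No

Even the single constraint (3x - 3y + 3z = -17) is infeasible over the integers.

  - 3x - 3y + 3z = -17: every term on the left is divisible by 3, so the LHS ≡ 0 (mod 3), but the RHS -17 is not — no integer solution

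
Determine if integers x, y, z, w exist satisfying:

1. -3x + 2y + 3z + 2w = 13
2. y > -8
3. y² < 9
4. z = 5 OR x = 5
Yes

Take x = 0, y = -1, z = 5, w = 0. Substituting into each constraint:
  (1) -3(0) + 2(-1) + 3(5) + 2(0) = 13 ✓
  (2) -1 > -8 ✓
  (3) y² = (-1)² = 1, and 1 < 9 ✓
  (4) z = 5, target 5 ✓ (first branch holds)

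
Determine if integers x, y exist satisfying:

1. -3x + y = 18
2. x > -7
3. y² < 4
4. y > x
Yes

Take x = -6, y = 0. Substituting into each constraint:
  (1) -3(-6) + 0 = 18 ✓
  (2) -6 > -7 ✓
  (3) y² = (0)² = 0, and 0 < 4 ✓
  (4) 0 > -6 ✓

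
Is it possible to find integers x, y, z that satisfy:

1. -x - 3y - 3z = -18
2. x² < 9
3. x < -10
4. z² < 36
No

A contradictory subset is {x² < 9, x < -10}. No integer assignment can satisfy these jointly:

  - x² < 9: restricts x to |x| ≤ 2
  - x < -10: bounds one variable relative to a constant

Direct contradiction: the bounds on x require x ≥ -2 and x ≤ -11 simultaneously, which is empty.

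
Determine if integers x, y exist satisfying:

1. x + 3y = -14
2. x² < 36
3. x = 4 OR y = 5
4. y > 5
No

A contradictory subset is {x + 3y = -14, x = 4 OR y = 5, y > 5}. No integer assignment can satisfy these jointly:

  - x + 3y = -14: is a linear equation tying the variables together
  - x = 4 OR y = 5: forces a choice: either x = 4 or y = 5
  - y > 5: bounds one variable relative to a constant

Split on the disjunction (x = 4 OR y = 5):
  • If x = 4: the equation forces y = -6, which contradicts the bound y ≥ 6.
  • If y = 5: this contradicts the bound y ≥ 6.
Both branches are infeasible, so the system has no integer solution.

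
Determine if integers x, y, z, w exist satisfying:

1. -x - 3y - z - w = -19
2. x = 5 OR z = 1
Yes

Take x = 5, y = 0, z = 0, w = 14. Substituting into each constraint:
  (1) (-5) - 3(0) + 0 + (-14) = -19 ✓
  (2) x = 5, target 5 ✓ (first branch holds)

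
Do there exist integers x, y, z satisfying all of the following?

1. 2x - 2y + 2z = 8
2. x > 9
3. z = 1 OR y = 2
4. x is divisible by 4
Yes

Take x = 12, y = 9, z = 1. Substituting into each constraint:
  (1) 2(12) - 2(9) + 2(1) = 8 ✓
  (2) 12 > 9 ✓
  (3) z = 1, target 1 ✓ (first branch holds)
  (4) 12 = 4 × 3, remainder 0 ✓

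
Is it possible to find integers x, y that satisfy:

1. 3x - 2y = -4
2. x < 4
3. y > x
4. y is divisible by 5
Yes

Take x = 2, y = 5. Substituting into each constraint:
  (1) 3(2) - 2(5) = -4 ✓
  (2) 2 < 4 ✓
  (3) 5 > 2 ✓
  (4) 5 = 5 × 1, remainder 0 ✓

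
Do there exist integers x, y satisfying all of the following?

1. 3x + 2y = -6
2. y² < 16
Yes

Take x = -2, y = 0. Substituting into each constraint:
  (1) 3(-2) + 2(0) = -6 ✓
  (2) y² = (0)² = 0, and 0 < 16 ✓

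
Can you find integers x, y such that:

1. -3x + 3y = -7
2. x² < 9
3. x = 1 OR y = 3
No

Even the single constraint (-3x + 3y = -7) is infeasible over the integers.

  - -3x + 3y = -7: every term on the left is divisible by 3, so the LHS ≡ 0 (mod 3), but the RHS -7 is not — no integer solution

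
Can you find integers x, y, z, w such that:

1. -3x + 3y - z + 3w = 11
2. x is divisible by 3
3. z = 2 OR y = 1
Yes

Take x = 0, y = 1, z = -2, w = 2. Substituting into each constraint:
  (1) -3(0) + 3(1) + 2 + 3(2) = 11 ✓
  (2) 0 = 3 × 0, remainder 0 ✓
  (3) y = 1, target 1 ✓ (second branch holds)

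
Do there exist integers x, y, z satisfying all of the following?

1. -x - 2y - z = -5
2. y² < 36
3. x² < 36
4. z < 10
Yes

Take x = 5, y = 0, z = 0. Substituting into each constraint:
  (1) (-5) - 2(0) + 0 = -5 ✓
  (2) y² = (0)² = 0, and 0 < 36 ✓
  (3) x² = (5)² = 25, and 25 < 36 ✓
  (4) 0 < 10 ✓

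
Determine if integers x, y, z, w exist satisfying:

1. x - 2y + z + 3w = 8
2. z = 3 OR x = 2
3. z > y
Yes

Take x = 2, y = 1, z = 2, w = 2. Substituting into each constraint:
  (1) 2 - 2(1) + 2 + 3(2) = 8 ✓
  (2) x = 2, target 2 ✓ (second branch holds)
  (3) 2 > 1 ✓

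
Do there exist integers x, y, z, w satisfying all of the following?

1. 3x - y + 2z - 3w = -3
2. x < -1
Yes

Take x = -2, y = 0, z = 0, w = -1. Substituting into each constraint:
  (1) 3(-2) + 0 + 2(0) - 3(-1) = -3 ✓
  (2) -2 < -1 ✓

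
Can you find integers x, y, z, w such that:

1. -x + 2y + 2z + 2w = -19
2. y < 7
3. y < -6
Yes

Take x = 1, y = -7, z = 0, w = -2. Substituting into each constraint:
  (1) (-1) + 2(-7) + 2(0) + 2(-2) = -19 ✓
  (2) -7 < 7 ✓
  (3) -7 < -6 ✓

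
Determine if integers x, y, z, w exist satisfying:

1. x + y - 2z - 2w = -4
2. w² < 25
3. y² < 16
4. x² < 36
Yes

Take x = 0, y = 0, z = 2, w = 0. Substituting into each constraint:
  (1) 0 + 0 - 2(2) - 2(0) = -4 ✓
  (2) w² = (0)² = 0, and 0 < 25 ✓
  (3) y² = (0)² = 0, and 0 < 16 ✓
  (4) x² = (0)² = 0, and 0 < 36 ✓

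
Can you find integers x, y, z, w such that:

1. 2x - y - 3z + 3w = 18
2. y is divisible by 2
Yes

Take x = 0, y = 0, z = 0, w = 6. Substituting into each constraint:
  (1) 2(0) + 0 - 3(0) + 3(6) = 18 ✓
  (2) 0 = 2 × 0, remainder 0 ✓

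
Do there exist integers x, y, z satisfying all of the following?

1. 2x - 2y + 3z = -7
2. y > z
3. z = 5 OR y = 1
Yes

Take x = -5, y = 6, z = 5. Substituting into each constraint:
  (1) 2(-5) - 2(6) + 3(5) = -7 ✓
  (2) 6 > 5 ✓
  (3) z = 5, target 5 ✓ (first branch holds)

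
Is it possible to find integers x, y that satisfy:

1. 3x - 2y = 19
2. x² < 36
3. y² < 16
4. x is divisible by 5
Yes

Take x = 5, y = -2. Substituting into each constraint:
  (1) 3(5) - 2(-2) = 19 ✓
  (2) x² = (5)² = 25, and 25 < 36 ✓
  (3) y² = (-2)² = 4, and 4 < 16 ✓
  (4) 5 = 5 × 1, remainder 0 ✓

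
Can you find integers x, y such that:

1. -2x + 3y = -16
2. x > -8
Yes

Take x = 8, y = 0. Substituting into each constraint:
  (1) -2(8) + 3(0) = -16 ✓
  (2) 8 > -8 ✓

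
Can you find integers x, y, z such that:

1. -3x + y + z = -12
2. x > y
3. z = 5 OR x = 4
Yes

Take x = 8, y = 7, z = 5. Substituting into each constraint:
  (1) -3(8) + 7 + 5 = -12 ✓
  (2) 8 > 7 ✓
  (3) z = 5, target 5 ✓ (first branch holds)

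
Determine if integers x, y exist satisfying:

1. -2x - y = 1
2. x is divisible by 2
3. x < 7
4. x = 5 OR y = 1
No

A contradictory subset is {-2x - y = 1, x is divisible by 2, x = 5 OR y = 1}. No integer assignment can satisfy these jointly:

  - -2x - y = 1: is a linear equation tying the variables together
  - x is divisible by 2: restricts x to multiples of 2
  - x = 5 OR y = 1: forces a choice: either x = 5 or y = 1

Split on the disjunction (x = 5 OR y = 1):
  • If x = 5: this contradicts the divisibility constraint — 5 is not a multiple of 2.
  • If y = 1: with y = 1, writing x = 2x', every remaining term of the linear equation is divisible by 4, so the left side is ≡ 0 (mod 4); but the right side 2 ≡ 2 (mod 4). No integers can satisfy it.
Both branches are infeasible, so the system has no integer solution.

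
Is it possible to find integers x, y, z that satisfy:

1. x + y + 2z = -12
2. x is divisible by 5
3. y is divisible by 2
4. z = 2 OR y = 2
Yes

Take x = 0, y = 2, z = -7. Substituting into each constraint:
  (1) 0 + 2 + 2(-7) = -12 ✓
  (2) 0 = 5 × 0, remainder 0 ✓
  (3) 2 = 2 × 1, remainder 0 ✓
  (4) y = 2, target 2 ✓ (second branch holds)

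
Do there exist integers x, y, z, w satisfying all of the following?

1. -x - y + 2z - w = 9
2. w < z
Yes

Take x = 0, y = -8, z = 0, w = -1. Substituting into each constraint:
  (1) 0 + 8 + 2(0) + 1 = 9 ✓
  (2) -1 < 0 ✓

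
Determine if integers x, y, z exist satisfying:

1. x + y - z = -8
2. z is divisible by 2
Yes

Take x = 0, y = -8, z = 0. Substituting into each constraint:
  (1) 0 + (-8) + 0 = -8 ✓
  (2) 0 = 2 × 0, remainder 0 ✓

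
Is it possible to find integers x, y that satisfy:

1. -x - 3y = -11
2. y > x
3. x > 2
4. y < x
No

A contradictory subset is {y > x, y < x}. No integer assignment can satisfy these jointly:

  - y > x: bounds one variable relative to another variable
  - y < x: bounds one variable relative to another variable

Direct contradiction: y > x and x > y cannot both hold.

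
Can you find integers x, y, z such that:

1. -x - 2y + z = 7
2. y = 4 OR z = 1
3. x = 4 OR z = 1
Yes

Take x = 0, y = -3, z = 1. Substituting into each constraint:
  (1) 0 - 2(-3) + 1 = 7 ✓
  (2) z = 1, target 1 ✓ (second branch holds)
  (3) z = 1, target 1 ✓ (second branch holds)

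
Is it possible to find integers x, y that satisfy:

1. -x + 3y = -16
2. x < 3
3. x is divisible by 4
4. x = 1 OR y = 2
No

The full constraint system is jointly infeasible over the integers. Each constraint and what it forces:

  - -x + 3y = -16: is a linear equation tying the variables together
  - x < 3: bounds one variable relative to a constant
  - x is divisible by 4: restricts x to multiples of 4
  - x = 1 OR y = 2: forces a choice: either x = 1 or y = 2

Split on the disjunction (x = 1 OR y = 2):
  • If x = 1: this contradicts the divisibility constraint — 1 is not a multiple of 4.
  • If y = 2: with y = 2, writing x = 4x', every remaining term of the linear equation is divisible by 4, so the left side is ≡ 0 (mod 4); but the right side -22 ≡ 2 (mod 4). No integers can satisfy it.
Both branches are infeasible, so the system has no integer solution.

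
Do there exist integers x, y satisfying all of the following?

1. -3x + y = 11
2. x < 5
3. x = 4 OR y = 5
Yes

Take x = -2, y = 5. Substituting into each constraint:
  (1) -3(-2) + 5 = 11 ✓
  (2) -2 < 5 ✓
  (3) y = 5, target 5 ✓ (second branch holds)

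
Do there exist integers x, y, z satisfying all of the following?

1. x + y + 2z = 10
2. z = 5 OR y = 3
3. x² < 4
Yes

Take x = -1, y = 3, z = 4. Substituting into each constraint:
  (1) (-1) + 3 + 2(4) = 10 ✓
  (2) y = 3, target 3 ✓ (second branch holds)
  (3) x² = (-1)² = 1, and 1 < 4 ✓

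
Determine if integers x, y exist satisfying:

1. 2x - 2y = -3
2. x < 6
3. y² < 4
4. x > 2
No

Even the single constraint (2x - 2y = -3) is infeasible over the integers.

  - 2x - 2y = -3: every term on the left is divisible by 2, so the LHS ≡ 0 (mod 2), but the RHS -3 is not — no integer solution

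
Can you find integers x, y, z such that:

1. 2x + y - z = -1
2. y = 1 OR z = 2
Yes

Take x = 0, y = 1, z = 2. Substituting into each constraint:
  (1) 2(0) + 1 + (-2) = -1 ✓
  (2) y = 1, target 1 ✓ (first branch holds)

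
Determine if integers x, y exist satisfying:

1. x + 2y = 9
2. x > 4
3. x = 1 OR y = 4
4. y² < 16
No

A contradictory subset is {x + 2y = 9, x > 4, x = 1 OR y = 4}. No integer assignment can satisfy these jointly:

  - x + 2y = 9: is a linear equation tying the variables together
  - x > 4: bounds one variable relative to a constant
  - x = 1 OR y = 4: forces a choice: either x = 1 or y = 4

Split on the disjunction (x = 1 OR y = 4):
  • If x = 1: this contradicts the bound x ≥ 5.
  • If y = 4: the equation forces x = 1, which contradicts the bound x ≥ 5.
Both branches are infeasible, so the system has no integer solution.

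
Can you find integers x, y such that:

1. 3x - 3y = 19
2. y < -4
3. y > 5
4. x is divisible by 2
No

Even the single constraint (3x - 3y = 19) is infeasible over the integers.

  - 3x - 3y = 19: every term on the left is divisible by 3, so the LHS ≡ 0 (mod 3), but the RHS 19 is not — no integer solution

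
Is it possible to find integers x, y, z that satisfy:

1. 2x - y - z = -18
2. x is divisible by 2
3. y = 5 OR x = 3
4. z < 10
Yes

Take x = -2, y = 5, z = 9. Substituting into each constraint:
  (1) 2(-2) + (-5) + (-9) = -18 ✓
  (2) -2 = 2 × -1, remainder 0 ✓
  (3) y = 5, target 5 ✓ (first branch holds)
  (4) 9 < 10 ✓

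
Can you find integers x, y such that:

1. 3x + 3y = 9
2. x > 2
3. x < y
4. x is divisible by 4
No

A contradictory subset is {3x + 3y = 9, x > 2, x < y}. No integer assignment can satisfy these jointly:

  - 3x + 3y = 9: is a linear equation tying the variables together
  - x > 2: bounds one variable relative to a constant
  - x < y: bounds one variable relative to another variable

Propagating the comparison: y > x and x ≥ 3 give y ≥ 4. Range argument: with x ∈ [3, ∞], y ∈ [4, ∞], the left side of the equation is at least 21, but the right side is 9 < 21. No integer solution exists.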